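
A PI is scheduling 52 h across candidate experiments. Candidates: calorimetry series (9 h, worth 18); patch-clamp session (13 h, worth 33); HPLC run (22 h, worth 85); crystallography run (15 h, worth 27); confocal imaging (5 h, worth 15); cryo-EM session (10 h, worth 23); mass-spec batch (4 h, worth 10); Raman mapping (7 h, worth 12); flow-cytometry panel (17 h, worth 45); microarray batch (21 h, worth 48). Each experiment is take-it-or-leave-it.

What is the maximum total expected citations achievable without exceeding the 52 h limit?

Greedy by ratio would take HPLC run + confocal imaging + mass-spec batch + flow-cytometry panel: 48 h used, total 155.
Replace confocal imaging and mass-spec batch with patch-clamp session: the trade gains 8 net, giving 163 at 52 h.

163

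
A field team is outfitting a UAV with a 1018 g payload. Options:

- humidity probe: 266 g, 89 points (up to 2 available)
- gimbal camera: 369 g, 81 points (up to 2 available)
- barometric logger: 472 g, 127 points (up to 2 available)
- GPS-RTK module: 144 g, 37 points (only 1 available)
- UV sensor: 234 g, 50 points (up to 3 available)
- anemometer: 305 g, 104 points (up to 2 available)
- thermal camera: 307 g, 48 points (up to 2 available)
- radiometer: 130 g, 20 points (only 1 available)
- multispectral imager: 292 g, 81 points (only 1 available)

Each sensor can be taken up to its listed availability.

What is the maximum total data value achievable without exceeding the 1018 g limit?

By data value per g: anemometer 0.34, humidity probe 0.33, multispectral imager 0.28 lead.
The ratio heuristic lands on humidity probe + 2×anemometer + radiometer (317) but leaves 12 g idle.
Dropping anemometer and radiometer frees 435 g; slotting in humidity probe + GPS-RTK module (410 g) lifts the total to 319 at 981 g.
Nothing else within 1018 g beats 319.

319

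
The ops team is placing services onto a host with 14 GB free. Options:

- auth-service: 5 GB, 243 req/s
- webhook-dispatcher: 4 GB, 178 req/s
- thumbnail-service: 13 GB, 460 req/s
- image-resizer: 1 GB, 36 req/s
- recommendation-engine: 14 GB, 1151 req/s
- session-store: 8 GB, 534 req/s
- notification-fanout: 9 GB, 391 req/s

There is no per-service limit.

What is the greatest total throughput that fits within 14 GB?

1151

Taking recommendation-engine: 14 GB used, 1151 in throughput.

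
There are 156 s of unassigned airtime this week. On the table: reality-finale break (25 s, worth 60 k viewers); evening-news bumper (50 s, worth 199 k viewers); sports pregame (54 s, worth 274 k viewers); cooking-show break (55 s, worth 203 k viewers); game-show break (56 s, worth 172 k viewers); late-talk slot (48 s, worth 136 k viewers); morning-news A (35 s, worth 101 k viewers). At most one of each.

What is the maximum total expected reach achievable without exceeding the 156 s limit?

Filling by ratio: evening-news bumper + sports pregame + morning-news A for 574, with 17 s left unused.
The 35 s tied up in morning-news A is better spent on late-talk slot — total rises to 609 (152 s).
The spare 4 s is too small for any remaining spot, and no exchange beats 609.

609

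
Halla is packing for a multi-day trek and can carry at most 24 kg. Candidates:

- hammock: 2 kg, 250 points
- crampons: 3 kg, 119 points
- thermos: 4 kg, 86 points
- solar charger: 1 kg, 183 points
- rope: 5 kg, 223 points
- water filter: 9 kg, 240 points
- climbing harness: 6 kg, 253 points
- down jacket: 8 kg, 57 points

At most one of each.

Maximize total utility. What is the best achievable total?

The ratio heuristic lands on hammock + crampons + thermos + solar charger + rope + climbing harness (1114) but leaves 3 kg idle.
The 7 kg tied up in crampons and thermos is better spent on water filter — total rises to 1149 (23 kg).

1149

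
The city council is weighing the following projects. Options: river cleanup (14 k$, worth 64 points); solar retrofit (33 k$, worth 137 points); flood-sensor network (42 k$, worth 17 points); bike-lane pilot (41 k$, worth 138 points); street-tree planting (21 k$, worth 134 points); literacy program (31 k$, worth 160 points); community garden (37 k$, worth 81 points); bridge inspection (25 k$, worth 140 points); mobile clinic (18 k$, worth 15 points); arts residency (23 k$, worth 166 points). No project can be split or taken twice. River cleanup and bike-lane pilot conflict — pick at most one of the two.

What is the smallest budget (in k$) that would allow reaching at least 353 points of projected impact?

58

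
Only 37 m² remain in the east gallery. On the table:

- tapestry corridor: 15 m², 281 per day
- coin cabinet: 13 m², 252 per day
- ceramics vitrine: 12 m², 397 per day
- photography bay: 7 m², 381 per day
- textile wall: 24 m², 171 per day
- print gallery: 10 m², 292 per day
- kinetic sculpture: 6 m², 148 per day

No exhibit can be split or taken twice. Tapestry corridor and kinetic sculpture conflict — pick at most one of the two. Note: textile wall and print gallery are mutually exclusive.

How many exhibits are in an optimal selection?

4

The maximum expected visitors within 37 m² is 1218.
For example ceramics vitrine + photography bay + print gallery + kinetic sculpture achieves it, using 35 m².
All optima have 4 exhibits.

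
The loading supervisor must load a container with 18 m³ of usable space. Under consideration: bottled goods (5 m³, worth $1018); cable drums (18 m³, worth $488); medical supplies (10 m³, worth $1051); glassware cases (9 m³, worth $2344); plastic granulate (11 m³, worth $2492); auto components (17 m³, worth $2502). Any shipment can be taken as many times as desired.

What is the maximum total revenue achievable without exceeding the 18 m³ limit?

4688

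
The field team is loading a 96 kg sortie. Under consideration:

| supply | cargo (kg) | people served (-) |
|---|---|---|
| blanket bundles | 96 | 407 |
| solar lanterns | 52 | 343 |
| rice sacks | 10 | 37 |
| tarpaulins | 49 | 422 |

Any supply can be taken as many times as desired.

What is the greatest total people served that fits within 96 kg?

4×rice sacks + tarpaulins uses 89 of the 96 kg and totals 570.
No other feasible combination exceeds 570.

570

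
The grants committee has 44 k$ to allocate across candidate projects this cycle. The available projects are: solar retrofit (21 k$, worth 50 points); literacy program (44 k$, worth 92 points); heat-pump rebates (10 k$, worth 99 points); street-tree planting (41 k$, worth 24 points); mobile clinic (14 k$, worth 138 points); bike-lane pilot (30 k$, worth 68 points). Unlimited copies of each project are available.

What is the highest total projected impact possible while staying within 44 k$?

435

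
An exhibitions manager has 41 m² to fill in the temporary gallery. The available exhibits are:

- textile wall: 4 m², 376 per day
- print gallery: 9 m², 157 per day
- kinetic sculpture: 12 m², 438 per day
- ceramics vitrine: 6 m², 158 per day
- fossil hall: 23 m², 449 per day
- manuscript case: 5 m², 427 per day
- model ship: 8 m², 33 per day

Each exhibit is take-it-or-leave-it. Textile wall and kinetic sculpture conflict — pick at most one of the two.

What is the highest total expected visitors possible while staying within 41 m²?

Density check — textile wall 94.00, manuscript case 85.40, kinetic sculpture 36.50 are the best per m².
Textile wall + ceramics vitrine + fossil hall + manuscript case uses 38 of the 41 m² and totals 1410.

1410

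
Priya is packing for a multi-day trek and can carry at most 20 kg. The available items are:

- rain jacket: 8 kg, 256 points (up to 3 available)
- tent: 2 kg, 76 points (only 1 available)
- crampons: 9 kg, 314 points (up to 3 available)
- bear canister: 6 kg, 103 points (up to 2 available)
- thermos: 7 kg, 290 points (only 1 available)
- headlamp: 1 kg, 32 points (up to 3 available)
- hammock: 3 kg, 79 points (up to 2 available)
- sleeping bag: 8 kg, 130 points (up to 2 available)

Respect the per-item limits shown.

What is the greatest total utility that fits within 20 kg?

744

The ratio ordering already packs tightly: tent + crampons + thermos + 2×headlamp, 20 kg, 744.
Every other selection either busts 20 kg or exceeds an availability limit or fails to beat 744.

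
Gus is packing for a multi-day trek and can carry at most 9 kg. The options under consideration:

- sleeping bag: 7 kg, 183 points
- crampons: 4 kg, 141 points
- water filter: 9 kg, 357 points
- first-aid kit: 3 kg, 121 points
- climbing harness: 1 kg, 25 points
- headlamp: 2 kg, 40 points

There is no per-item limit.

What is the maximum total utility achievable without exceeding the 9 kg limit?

3×first-aid kit uses 9 of the 9 kg and totals 363.
No other feasible combination exceeds 363.

363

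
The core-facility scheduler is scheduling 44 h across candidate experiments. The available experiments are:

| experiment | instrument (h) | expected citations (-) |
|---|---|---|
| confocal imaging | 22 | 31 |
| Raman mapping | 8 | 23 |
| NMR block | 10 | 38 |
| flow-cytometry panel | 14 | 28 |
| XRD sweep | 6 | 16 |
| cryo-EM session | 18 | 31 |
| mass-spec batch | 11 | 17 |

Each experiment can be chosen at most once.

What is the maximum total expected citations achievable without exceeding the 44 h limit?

108

Greedy by ratio would take Raman mapping + NMR block + flow-cytometry panel + XRD sweep: 38 h used, total 105.
The 14 h tied up in flow-cytometry panel is better spent on cryo-EM session — total rises to 108 (42 h).
An exhaustive check of the 128 subsets confirms 108.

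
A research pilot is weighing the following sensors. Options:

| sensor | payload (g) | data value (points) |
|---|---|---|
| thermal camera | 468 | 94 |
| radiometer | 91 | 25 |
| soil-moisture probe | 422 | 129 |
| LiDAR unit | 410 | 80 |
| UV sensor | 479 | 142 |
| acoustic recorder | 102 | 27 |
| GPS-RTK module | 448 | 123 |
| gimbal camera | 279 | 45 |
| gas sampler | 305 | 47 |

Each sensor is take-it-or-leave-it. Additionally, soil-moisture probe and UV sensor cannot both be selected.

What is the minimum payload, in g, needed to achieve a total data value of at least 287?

Need the lightest bundle worth ≥ 287.
Taking radiometer + UV sensor + GPS-RTK module gives 290 (≥ 287) for 1018 g.
Below 1018 g the best achievable stays under 287.

1018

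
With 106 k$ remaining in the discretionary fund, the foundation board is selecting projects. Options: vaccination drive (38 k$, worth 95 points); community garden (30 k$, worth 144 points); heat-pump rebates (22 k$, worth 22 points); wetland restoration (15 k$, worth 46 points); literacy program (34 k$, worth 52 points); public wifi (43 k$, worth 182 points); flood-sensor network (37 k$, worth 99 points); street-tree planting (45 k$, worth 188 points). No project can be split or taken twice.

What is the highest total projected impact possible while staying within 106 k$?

416

Greedy by ratio would take community garden + wetland restoration + public wifi: 88 k$ used, total 372.
Replace community garden with street-tree planting: the trade gains 44 net, giving 416 at 103 k$.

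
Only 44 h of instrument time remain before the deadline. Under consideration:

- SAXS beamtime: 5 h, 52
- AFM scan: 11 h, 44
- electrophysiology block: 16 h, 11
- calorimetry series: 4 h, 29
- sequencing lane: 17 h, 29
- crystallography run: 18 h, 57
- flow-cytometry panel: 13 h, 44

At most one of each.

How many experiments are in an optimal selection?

The maximum expected citations within 44 h is 182.
For example SAXS beamtime + AFM scan + calorimetry series + crystallography run achieves it, using 38 h.
All optima have 4 experiments.

4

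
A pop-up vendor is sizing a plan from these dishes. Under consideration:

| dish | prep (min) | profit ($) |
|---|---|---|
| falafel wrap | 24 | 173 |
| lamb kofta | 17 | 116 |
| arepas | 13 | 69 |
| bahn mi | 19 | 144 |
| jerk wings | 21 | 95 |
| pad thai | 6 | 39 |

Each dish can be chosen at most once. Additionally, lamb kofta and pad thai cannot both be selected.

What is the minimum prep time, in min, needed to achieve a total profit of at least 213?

Need the lightest bundle worth ≥ 213.
arepas + bahn mi reaches 213 using 32 min.
Below 32 min the best achievable stays under 213.

32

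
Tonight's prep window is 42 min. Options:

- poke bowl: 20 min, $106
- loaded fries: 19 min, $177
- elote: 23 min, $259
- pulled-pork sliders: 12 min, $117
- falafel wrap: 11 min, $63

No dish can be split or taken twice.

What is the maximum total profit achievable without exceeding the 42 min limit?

436

Density check — elote 11.26, pulled-pork sliders 9.75, loaded fries 9.32, falafel wrap 5.73 are the best per min.
Greedy by ratio would take elote + pulled-pork sliders: 35 min used, total 376.
The 12 min tied up in pulled-pork sliders is better spent on loaded fries — total rises to 436 (42 min).
That's the maximum — no swap from here does better than 436.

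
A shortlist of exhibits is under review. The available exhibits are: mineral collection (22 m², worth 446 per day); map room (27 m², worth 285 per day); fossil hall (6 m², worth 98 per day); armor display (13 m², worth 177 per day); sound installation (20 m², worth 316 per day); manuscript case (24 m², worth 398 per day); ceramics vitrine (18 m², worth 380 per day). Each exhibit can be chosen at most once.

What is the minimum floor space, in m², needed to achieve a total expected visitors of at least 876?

46

Need the lightest bundle worth ≥ 876.
mineral collection + fossil hall + ceramics vitrine reaches 924 using 46 m².
No combination under 46 m² hits 876.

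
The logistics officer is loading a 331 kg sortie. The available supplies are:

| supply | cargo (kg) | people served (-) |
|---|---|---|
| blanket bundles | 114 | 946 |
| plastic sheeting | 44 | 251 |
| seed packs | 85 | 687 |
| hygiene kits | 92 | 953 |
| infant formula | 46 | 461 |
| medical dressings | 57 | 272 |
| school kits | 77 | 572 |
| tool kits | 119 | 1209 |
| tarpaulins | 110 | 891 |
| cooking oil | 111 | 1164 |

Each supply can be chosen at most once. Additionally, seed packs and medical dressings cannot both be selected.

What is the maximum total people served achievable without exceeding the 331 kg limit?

3326

Hygiene kits + tool kits + cooking oil uses 322 of the 331 kg and totals 3326.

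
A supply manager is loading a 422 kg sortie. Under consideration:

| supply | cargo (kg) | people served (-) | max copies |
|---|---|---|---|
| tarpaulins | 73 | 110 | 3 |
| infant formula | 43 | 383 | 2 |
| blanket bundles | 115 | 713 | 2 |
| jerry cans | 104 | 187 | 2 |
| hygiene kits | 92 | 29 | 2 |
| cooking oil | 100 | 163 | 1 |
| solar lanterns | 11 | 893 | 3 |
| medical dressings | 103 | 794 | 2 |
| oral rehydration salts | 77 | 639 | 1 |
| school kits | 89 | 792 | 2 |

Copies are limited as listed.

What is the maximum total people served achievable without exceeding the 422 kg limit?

5851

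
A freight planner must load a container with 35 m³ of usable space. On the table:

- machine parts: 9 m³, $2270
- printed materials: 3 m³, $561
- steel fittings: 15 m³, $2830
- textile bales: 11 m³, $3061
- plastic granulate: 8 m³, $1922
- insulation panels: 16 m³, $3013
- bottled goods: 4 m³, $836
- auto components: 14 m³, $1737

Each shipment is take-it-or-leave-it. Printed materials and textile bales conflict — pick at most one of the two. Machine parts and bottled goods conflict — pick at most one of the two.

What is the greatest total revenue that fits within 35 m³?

Ranking by ratio (revenue/m³): textile bales 278.27, machine parts 252.22, plastic granulate 240.25.
Machine parts + steel fittings + textile bales uses 35 of the 35 m³ and totals 8161.
An exhaustive check of the 256 subsets confirms 8161.

8161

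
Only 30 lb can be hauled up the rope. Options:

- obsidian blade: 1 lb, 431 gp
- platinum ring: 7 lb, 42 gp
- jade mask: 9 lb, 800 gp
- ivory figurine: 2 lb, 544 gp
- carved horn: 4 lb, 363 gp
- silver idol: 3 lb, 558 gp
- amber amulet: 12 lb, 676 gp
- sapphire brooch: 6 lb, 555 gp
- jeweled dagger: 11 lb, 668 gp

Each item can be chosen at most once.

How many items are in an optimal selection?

6

Optimal total is 3364.
One optimal bundle: obsidian blade + jade mask + ivory figurine + carved horn + silver idol + jeweled dagger (30 lb).
All optima have 6 items.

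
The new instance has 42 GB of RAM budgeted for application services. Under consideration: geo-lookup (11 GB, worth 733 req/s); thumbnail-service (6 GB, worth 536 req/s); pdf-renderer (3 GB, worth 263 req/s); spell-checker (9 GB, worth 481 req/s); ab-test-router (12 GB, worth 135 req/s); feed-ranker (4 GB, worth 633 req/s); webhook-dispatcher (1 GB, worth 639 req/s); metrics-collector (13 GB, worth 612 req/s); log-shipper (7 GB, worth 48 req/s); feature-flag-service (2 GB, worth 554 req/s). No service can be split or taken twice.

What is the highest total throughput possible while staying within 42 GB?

3970

A density-first pass picks geo-lookup + thumbnail-service + pdf-renderer + spell-checker + feed-ranker + webhook-dispatcher + feature-flag-service — 3839 at 36 GB.
The 9 GB tied up in spell-checker is better spent on metrics-collector — total rises to 3970 (40 GB).
The closest alternative, geo-lookup + thumbnail-service + pdf-renderer + spell-checker + feed-ranker + webhook-dispatcher + feature-flag-service, reaches only 3839.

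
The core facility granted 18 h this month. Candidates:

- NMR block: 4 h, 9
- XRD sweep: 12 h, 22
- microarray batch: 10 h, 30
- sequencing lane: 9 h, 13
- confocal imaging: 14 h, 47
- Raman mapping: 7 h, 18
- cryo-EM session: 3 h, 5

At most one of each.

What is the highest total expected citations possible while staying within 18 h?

56

Density check — confocal imaging 3.36, microarray batch 3.00, Raman mapping 2.57, NMR block 2.25 are the best per h.
NMR block + confocal imaging uses 18 of the 18 h and totals 56.
The closest alternative, confocal imaging + cryo-EM session, reaches only 52.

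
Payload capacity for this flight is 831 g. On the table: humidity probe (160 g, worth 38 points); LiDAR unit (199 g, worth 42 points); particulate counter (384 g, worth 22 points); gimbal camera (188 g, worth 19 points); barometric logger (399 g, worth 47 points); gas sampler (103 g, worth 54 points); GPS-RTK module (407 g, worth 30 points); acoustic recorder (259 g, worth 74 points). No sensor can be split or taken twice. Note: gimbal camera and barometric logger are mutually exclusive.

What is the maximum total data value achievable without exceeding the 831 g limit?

208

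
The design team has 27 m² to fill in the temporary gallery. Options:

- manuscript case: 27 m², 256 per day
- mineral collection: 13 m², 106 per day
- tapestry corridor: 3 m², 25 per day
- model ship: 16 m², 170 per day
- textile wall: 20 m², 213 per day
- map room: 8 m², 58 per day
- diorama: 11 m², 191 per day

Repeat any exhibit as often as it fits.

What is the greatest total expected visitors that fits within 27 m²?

407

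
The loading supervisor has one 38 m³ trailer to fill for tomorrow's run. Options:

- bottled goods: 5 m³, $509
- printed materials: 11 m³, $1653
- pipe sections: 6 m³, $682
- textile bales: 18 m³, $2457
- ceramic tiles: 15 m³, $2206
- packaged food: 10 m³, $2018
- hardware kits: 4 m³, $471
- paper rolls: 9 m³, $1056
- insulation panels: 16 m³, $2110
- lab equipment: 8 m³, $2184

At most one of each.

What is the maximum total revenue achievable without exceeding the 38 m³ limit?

A density-first pass picks bottled goods + printed materials + packaged food + hardware kits + lab equipment — 6835 at 38 m³.
Replace printed materials and hardware kits with ceramic tiles: the trade gains 82 net, giving 6917 at 38 m³.
Every other selection either busts 38 m³ or fails to beat 6917.

6917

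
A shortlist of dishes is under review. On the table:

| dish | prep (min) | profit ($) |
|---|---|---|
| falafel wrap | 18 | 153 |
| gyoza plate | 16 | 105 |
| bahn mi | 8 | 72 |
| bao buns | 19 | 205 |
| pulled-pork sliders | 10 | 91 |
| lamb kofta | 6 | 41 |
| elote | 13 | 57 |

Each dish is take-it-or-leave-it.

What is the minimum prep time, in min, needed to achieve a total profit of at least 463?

51

Look for the lowest-prep combination reaching 463.
falafel wrap + bahn mi + bao buns + lamb kofta: 471 profit at 51 min.
No combination under 51 min hits 463.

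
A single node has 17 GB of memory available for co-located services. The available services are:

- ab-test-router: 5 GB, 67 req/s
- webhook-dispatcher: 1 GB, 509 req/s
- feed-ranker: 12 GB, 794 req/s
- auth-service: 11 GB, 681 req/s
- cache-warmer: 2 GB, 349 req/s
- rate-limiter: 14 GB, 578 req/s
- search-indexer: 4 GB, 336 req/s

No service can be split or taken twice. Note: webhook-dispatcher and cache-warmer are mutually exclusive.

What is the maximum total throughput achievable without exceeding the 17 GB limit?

1639

Density check — webhook-dispatcher 509.00, cache-warmer 174.50, search-indexer 84.00, feed-ranker 66.17 are the best per GB.
Webhook-dispatcher + feed-ranker + search-indexer uses 17 of the 17 GB and totals 1639.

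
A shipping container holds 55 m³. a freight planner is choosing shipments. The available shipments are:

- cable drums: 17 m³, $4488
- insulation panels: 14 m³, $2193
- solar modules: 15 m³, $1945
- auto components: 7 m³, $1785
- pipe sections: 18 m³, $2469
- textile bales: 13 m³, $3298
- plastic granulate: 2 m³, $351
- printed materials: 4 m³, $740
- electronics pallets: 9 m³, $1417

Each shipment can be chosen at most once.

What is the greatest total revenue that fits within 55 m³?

12504

A density-first pass picks cable drums + auto components + textile bales + plastic granulate + printed materials + electronics pallets — 12079 at 52 m³.
Dropping plastic granulate and electronics pallets frees 11 m³; slotting in insulation panels (14 m³) lifts the total to 12504 at 55 m³.
An exhaustive check of the 512 subsets confirms 12504.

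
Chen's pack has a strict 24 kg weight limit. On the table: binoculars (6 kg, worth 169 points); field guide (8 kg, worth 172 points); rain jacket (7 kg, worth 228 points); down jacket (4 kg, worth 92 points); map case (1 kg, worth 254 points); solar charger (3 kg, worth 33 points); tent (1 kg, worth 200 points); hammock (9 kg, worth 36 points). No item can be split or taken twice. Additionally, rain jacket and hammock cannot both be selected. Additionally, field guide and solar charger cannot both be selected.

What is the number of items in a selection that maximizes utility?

5

Best achievable utility is 1023.
binoculars + field guide + rain jacket + map case + tent hits 1023 at 23 kg.
Any selection reaching 1023 contains exactly 5 items.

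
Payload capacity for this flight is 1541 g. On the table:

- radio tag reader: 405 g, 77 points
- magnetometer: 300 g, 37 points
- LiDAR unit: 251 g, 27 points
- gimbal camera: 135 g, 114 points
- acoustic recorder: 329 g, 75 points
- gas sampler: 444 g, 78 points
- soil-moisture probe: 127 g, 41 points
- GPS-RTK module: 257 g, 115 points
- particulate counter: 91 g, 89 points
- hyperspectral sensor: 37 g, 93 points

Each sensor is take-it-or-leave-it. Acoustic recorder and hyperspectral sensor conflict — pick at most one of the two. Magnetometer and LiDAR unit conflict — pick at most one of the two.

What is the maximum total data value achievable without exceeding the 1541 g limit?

Radio tag reader + gimbal camera + gas sampler + soil-moisture probe + GPS-RTK module + particulate counter + hyperspectral sensor uses 1496 of the 1541 g and totals 607.
Runner-up magnetometer + gimbal camera + gas sampler + soil-moisture probe + GPS-RTK module + particulate counter + hyperspectral sensor tops out at 567.

607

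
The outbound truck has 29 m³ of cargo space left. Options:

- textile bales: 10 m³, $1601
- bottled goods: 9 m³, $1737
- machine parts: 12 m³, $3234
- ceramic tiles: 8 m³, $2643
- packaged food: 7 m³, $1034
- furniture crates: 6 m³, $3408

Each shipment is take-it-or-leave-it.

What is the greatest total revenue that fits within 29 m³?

9285

Ranking by ratio (revenue/m³): furniture crates 568.00, ceramic tiles 330.38, machine parts 269.50, bottled goods 193.00.
Machine parts + ceramic tiles + furniture crates uses 26 of the 29 m³ and totals 9285.
Next best is bottled goods + machine parts + furniture crates at 8379 (27 m³) — short by 906.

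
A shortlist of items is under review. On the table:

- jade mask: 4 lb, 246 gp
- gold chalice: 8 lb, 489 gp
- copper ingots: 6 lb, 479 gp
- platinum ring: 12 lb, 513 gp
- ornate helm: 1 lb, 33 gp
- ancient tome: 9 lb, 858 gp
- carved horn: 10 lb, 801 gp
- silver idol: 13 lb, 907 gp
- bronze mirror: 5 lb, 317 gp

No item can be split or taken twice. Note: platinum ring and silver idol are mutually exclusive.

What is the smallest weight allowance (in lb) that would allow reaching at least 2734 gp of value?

35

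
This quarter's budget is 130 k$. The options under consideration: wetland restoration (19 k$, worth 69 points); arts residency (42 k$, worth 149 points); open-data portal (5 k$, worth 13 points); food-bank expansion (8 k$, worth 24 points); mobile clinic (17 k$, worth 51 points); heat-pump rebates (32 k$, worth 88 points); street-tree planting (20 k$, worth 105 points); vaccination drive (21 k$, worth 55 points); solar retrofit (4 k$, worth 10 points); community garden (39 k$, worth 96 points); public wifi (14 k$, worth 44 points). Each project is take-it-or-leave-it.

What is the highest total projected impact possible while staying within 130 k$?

465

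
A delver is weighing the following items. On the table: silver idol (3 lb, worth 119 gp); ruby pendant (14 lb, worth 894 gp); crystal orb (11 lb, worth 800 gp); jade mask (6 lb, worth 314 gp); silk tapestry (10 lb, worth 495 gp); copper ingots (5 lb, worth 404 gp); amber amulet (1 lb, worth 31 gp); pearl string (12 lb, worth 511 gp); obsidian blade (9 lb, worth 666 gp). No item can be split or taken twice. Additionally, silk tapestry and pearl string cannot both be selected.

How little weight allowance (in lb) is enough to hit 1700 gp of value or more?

Minimise lb subject to total value ≥ 1700.
crystal orb + copper ingots + obsidian blade reaches 1870 using 25 lb.
Any bundle with less than 25 lb falls short of 1700.

25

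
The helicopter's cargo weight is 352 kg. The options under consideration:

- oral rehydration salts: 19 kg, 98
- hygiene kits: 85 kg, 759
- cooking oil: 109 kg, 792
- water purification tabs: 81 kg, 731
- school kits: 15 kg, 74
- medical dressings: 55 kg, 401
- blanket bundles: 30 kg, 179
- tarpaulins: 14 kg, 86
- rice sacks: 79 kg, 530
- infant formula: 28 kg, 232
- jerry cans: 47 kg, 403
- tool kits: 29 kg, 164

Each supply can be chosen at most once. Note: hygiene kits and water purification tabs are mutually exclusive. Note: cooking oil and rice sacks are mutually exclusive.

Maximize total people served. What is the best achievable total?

2738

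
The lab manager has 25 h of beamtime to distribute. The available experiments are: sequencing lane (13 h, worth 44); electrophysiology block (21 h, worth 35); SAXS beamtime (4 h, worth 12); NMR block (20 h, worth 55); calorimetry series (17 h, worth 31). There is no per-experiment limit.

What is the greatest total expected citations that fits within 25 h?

80

Sequencing lane + 3×SAXS beamtime uses 25 of the 25 h and totals 80.
Nothing else within 25 h beats 80.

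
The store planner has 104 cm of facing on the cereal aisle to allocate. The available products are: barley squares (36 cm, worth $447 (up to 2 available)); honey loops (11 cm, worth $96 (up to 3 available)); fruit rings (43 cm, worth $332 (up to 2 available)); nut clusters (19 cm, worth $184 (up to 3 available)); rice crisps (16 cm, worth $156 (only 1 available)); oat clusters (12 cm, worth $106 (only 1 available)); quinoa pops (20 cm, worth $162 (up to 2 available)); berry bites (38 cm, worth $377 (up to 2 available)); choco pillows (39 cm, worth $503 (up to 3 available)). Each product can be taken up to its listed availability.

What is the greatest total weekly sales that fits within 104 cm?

Taking the top-ratio products first gives rice crisps + 2×choco pillows for 1162 (94 cm).
The 39 cm tied up in choco pillows is better spent on barley squares + oat clusters — total rises to 1212 (103 cm).

1212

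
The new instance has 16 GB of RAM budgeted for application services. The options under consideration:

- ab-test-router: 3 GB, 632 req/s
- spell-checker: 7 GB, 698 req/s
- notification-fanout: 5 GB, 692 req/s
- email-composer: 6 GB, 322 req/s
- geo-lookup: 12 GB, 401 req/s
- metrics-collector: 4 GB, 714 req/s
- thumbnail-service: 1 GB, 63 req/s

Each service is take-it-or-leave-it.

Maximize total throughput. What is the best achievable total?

2107

Taking the top-ratio services first gives ab-test-router + notification-fanout + metrics-collector + thumbnail-service for 2101 (13 GB).
Dropping notification-fanout frees 5 GB; slotting in spell-checker (7 GB) lifts the total to 2107 at 15 GB.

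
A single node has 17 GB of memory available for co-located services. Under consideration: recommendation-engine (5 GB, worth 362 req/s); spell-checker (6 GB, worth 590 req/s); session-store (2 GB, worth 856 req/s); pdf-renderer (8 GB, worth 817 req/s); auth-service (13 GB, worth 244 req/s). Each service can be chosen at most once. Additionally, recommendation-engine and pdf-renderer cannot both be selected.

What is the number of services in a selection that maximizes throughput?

3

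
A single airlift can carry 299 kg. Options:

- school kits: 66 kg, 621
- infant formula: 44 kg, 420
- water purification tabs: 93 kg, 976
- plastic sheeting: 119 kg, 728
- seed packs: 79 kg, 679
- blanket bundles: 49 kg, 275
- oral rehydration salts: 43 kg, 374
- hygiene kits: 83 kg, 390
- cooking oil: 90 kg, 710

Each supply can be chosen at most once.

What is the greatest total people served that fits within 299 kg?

2727

Filling by ratio: school kits + infant formula + water purification tabs + blanket bundles + oral rehydration salts for 2666, with 4 kg left unused.
The 92 kg tied up in blanket bundles and oral rehydration salts is better spent on cooking oil — total rises to 2727 (293 kg).
Every other selection either busts 299 kg or fails to beat 2727.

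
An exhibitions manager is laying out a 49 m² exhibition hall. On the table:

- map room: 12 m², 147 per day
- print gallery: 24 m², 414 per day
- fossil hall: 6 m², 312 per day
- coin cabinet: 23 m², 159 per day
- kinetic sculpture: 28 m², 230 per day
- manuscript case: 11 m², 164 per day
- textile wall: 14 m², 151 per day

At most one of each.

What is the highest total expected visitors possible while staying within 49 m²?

Taking print gallery + fossil hall + manuscript case: 41 m² used, 890 in expected visitors.

890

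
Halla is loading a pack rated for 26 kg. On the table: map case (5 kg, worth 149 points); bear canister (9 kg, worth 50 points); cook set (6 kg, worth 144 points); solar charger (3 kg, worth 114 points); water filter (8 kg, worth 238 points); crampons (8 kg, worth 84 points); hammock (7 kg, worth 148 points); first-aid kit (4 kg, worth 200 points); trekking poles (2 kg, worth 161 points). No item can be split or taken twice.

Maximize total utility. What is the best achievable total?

Taking the top-ratio items first gives map case + solar charger + water filter + first-aid kit + trekking poles for 862 (22 kg).
The 3 kg tied up in solar charger is better spent on hammock — total rises to 896 (26 kg).
The closest alternative, map case + cook set + water filter + first-aid kit + trekking poles, reaches only 892.

896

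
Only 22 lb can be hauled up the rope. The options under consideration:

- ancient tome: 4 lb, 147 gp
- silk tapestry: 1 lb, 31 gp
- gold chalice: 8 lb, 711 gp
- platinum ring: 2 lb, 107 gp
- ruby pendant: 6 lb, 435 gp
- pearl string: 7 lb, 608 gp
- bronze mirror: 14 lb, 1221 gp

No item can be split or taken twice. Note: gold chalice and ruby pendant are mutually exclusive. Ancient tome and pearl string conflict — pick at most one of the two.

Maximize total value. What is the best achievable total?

1932

Density check — gold chalice 88.88, bronze mirror 87.21, pearl string 86.86, ruby pendant 72.50 are the best per lb.
Gold chalice + bronze mirror uses 22 of the 22 lb and totals 1932.
The closest alternative, silk tapestry + pearl string + bronze mirror, reaches only 1860.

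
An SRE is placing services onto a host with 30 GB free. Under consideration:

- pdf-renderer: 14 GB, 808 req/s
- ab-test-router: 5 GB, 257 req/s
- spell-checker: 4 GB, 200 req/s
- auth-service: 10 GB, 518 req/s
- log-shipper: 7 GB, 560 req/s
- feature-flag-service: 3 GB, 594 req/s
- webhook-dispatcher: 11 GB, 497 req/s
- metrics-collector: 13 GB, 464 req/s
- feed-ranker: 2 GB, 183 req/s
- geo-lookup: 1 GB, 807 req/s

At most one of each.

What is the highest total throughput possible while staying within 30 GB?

3026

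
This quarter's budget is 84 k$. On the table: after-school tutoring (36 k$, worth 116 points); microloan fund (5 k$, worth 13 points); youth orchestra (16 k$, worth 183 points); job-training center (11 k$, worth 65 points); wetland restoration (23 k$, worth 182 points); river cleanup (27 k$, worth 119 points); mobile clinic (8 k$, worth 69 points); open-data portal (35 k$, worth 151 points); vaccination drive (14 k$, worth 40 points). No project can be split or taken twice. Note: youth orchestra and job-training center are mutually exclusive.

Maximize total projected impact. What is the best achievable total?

585

Best packing: youth orchestra + wetland restoration + mobile clinic + open-data portal — 82 k$, 585 total.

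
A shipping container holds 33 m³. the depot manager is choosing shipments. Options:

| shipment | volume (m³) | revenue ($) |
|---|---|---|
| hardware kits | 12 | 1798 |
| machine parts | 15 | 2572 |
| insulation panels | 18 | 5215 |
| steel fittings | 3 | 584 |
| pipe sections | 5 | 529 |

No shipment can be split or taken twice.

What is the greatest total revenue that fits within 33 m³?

7787

Greedy by ratio would take hardware kits + insulation panels + steel fittings: 33 m³ used, total 7597.
The 15 m³ tied up in hardware kits and steel fittings is better spent on machine parts — total rises to 7787 (33 m³).
Next best is hardware kits + insulation panels + steel fittings at 7597 (33 m³) — short by 190.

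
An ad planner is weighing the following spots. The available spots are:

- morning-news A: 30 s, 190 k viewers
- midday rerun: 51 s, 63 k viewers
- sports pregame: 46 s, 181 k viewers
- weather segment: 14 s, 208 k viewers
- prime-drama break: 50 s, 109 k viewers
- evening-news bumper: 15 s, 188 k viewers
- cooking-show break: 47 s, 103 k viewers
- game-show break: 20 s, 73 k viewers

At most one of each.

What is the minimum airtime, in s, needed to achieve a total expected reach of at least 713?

105

Need the lightest bundle worth ≥ 713.
Taking morning-news A + sports pregame + weather segment + evening-news bumper gives 767 (≥ 713) for 105 s.
No combination under 105 s hits 713.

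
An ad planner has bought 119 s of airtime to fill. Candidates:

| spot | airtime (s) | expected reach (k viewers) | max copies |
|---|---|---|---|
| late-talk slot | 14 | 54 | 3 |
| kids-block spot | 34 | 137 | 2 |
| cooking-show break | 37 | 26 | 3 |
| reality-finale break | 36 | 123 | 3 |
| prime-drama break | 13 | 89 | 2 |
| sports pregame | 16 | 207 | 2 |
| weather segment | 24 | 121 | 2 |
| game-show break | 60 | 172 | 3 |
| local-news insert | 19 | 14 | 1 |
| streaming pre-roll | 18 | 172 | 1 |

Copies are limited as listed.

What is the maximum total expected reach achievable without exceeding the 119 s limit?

939

Best packing: late-talk slot + 2×prime-drama break + 2×sports pregame + weather segment + streaming pre-roll — 114 s, 939 total.
Nothing else within 119 s beats 939.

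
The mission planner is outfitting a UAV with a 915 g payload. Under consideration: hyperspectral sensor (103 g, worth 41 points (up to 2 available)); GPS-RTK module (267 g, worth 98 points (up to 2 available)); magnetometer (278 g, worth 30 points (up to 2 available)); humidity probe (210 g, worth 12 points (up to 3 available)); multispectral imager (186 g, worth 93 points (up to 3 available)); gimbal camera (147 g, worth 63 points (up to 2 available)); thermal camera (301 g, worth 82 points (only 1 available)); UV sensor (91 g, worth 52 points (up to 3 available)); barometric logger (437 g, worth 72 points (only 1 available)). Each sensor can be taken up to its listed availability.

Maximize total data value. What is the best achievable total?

446

By data value per g: UV sensor 0.57, multispectral imager 0.50, gimbal camera 0.43, hyperspectral sensor 0.40 lead.
Taking the top-ratio sensors first gives 3×multispectral imager + 3×UV sensor for 435 (831 g).
Replace multispectral imager with hyperspectral sensor + gimbal camera: the trade gains 11 net, giving 446 at 895 g.
That's the maximum — no swap from here does better than 446.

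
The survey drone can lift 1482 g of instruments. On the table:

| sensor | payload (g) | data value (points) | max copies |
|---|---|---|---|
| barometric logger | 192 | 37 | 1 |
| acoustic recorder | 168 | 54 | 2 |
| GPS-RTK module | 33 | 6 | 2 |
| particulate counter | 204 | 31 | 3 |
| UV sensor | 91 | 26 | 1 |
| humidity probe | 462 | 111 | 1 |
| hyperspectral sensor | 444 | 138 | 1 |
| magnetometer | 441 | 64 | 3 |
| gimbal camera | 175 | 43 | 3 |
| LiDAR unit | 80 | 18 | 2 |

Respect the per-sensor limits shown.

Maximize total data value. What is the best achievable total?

419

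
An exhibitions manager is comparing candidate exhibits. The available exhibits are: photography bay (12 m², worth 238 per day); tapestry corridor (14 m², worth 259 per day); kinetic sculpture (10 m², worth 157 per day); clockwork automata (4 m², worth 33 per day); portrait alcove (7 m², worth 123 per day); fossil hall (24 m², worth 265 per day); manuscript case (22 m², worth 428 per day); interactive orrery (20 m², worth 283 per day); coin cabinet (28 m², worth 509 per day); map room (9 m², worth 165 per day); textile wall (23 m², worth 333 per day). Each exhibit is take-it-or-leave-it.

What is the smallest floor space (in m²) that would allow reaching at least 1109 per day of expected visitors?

60

Need the lightest bundle worth ≥ 1109.
photography bay + kinetic sculpture + portrait alcove + manuscript case + map room: 1111 expected visitors at 60 m².
No combination under 60 m² hits 1109.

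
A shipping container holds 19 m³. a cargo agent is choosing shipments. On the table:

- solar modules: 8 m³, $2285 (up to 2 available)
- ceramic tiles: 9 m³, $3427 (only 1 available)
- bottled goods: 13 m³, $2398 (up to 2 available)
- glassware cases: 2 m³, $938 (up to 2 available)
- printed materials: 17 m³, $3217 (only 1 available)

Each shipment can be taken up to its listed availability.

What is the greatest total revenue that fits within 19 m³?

Ranking by ratio (revenue/m³): glassware cases 469.00, ceramic tiles 380.78, solar modules 285.62, printed materials 189.24.
Filling by ratio: ceramic tiles + 2×glassware cases for 5303, with 6 m³ left unused.
Replace glassware cases with solar modules: the trade gains 1347 net, giving 6650 at 19 m³.
That's the maximum — no swap from here does better than 6650.

6650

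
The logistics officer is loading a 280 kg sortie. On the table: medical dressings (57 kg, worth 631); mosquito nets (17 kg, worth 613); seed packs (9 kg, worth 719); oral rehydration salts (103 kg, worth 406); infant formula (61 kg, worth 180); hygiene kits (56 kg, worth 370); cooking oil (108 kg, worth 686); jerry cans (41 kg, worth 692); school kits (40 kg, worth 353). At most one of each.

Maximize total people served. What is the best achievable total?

3694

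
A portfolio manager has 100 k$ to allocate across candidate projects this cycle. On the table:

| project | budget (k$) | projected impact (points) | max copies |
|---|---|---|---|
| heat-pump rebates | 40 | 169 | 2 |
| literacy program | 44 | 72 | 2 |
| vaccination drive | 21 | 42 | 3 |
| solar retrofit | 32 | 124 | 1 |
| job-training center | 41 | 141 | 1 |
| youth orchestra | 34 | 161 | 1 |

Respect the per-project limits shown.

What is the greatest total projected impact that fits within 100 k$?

Ranking by ratio (projected impact/k$): youth orchestra 4.74, heat-pump rebates 4.22, solar retrofit 3.88, job-training center 3.44.
Taking heat-pump rebates + vaccination drive + youth orchestra: 95 k$ used, 372 in projected impact.
No other feasible combination exceeds 372.

372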